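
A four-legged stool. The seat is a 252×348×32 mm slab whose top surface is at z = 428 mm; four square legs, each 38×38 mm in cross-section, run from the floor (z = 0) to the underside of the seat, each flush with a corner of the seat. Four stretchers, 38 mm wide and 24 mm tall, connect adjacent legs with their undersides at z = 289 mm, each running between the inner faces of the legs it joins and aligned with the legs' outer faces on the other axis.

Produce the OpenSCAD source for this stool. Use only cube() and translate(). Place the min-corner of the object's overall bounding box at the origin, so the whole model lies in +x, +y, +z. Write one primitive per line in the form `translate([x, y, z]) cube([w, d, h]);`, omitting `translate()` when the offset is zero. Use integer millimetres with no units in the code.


translate([0, 0, 396]) cube([252, 348, 32]);
cube([38, 38, 396]);
translate([214, 0, 0]) cube([38, 38, 396]);
translate([0, 310, 0]) cube([38, 38, 396]);
translate([214, 310, 0]) cube([38, 38, 396]);
translate([38, 0, 289]) cube([176, 38, 24]);
translate([38, 310, 289]) cube([176, 38, 24]);
translate([0, 38, 289]) cube([38, 272, 24]);
translate([214, 38, 289]) cube([38, 272, 24]);


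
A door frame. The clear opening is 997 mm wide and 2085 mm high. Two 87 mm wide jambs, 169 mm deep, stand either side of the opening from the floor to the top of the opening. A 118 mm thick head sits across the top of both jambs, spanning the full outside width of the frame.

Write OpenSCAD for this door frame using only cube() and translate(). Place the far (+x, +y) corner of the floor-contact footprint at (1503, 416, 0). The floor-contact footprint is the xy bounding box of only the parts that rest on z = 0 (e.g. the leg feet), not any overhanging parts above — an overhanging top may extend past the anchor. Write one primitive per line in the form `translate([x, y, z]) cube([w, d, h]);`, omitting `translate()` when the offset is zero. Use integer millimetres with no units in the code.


translate([332, 247, 0]) cube([87, 169, 2085]);
translate([1416, 247, 0]) cube([87, 169, 2085]);
translate([332, 247, 2085]) cube([1171, 169, 118]);


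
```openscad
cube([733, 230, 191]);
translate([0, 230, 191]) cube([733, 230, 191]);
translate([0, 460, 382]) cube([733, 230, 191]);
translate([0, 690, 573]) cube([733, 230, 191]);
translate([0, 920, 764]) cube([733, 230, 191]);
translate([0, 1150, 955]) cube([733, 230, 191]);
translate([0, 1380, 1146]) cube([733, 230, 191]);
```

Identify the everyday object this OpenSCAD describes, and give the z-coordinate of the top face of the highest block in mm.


A staircase. The total rise is 1337 mm.

7 identical blocks, each offset up and back from the previous — a staircase. Each step is 191 mm tall and there are 7 of them, so the total rise is 7 × 191 = 1337 mm.


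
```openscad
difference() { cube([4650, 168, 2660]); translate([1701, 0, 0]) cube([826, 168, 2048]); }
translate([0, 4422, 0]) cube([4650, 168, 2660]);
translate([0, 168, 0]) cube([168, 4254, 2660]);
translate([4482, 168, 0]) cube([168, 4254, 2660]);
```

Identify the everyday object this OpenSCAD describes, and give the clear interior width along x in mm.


A single room. The interior width is 4314 mm.

Four walls enclosing a rectangle with a door in the front wall — a room. Outside width 4650 minus two 168 mm walls gives 4314 mm.


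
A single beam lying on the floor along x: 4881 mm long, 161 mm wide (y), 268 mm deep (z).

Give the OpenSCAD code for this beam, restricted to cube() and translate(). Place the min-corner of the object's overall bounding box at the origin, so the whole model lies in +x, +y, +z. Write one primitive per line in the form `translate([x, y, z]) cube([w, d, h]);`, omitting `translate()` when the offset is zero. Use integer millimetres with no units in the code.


cube([4881, 161, 268]);


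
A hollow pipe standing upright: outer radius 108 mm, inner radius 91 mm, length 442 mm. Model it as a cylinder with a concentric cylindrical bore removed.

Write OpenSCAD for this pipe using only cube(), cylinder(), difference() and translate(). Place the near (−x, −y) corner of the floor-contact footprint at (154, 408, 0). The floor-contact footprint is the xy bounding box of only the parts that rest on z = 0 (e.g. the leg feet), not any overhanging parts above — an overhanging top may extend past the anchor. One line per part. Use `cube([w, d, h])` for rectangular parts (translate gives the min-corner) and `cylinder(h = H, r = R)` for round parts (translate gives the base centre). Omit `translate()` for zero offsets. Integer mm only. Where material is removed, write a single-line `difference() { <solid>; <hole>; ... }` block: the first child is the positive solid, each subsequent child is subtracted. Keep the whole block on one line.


difference() { translate([262, 516, 0]) cylinder(h = 442, r = 108); translate([262, 516, 0]) cylinder(h = 442, r = 91); }


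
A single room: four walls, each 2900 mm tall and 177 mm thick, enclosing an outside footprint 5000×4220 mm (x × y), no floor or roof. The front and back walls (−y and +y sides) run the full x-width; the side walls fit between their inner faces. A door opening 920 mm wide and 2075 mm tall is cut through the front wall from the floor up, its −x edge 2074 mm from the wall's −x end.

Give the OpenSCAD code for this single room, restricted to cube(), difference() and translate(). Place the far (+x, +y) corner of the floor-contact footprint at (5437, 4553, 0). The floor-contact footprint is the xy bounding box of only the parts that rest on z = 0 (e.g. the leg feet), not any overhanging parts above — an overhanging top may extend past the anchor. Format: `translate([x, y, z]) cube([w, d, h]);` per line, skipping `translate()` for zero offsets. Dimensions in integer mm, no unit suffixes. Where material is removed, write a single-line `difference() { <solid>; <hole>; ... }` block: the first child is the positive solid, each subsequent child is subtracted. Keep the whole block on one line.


difference() { translate([437, 333, 0]) cube([5000, 177, 2900]); translate([2511, 333, 0]) cube([920, 177, 2075]); }
translate([437, 4376, 0]) cube([5000, 177, 2900]);
translate([437, 510, 0]) cube([177, 3866, 2900]);
translate([5260, 510, 0]) cube([177, 3866, 2900]);


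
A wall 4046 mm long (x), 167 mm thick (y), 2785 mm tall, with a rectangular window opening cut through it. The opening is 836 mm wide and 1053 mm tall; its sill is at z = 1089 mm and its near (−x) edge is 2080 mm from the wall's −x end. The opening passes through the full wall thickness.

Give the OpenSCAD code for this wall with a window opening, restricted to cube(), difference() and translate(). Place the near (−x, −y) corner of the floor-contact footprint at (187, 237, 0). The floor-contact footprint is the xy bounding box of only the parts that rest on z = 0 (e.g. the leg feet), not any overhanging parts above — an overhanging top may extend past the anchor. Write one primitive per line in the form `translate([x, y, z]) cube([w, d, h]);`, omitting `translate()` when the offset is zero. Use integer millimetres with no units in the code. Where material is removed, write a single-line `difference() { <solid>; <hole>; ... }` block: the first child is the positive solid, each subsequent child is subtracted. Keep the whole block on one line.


difference() { translate([187, 237, 0]) cube([4046, 167, 2785]); translate([2267, 237, 1089]) cube([836, 167, 1053]); }


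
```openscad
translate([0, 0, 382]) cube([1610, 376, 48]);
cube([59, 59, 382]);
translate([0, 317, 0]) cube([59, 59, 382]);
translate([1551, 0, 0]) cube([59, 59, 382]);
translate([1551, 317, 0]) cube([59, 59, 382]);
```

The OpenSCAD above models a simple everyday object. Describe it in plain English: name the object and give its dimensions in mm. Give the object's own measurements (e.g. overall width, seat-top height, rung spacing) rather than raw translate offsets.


A long wooden bench with a 1610 mm (x) × 376 mm (y) seat, 48 mm thick, its top surface 430 mm above the floor. Four 59 mm square legs at the seat corners, flush with the edges, run from z = 0 to the seat underside.


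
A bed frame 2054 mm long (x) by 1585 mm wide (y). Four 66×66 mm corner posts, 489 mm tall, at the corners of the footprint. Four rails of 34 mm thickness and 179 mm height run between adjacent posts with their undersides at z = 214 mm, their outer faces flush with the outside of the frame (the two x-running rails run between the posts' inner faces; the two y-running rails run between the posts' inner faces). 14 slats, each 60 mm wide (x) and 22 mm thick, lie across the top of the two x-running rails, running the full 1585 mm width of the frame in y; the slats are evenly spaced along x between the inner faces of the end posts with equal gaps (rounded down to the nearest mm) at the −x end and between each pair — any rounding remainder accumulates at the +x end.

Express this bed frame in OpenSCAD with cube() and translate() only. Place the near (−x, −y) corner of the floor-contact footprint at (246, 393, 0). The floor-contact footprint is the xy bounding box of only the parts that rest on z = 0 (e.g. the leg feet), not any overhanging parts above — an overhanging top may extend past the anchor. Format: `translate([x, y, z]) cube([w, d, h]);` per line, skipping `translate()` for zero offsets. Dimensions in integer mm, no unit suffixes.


translate([246, 393, 0]) cube([66, 66, 489]);
translate([246, 1912, 0]) cube([66, 66, 489]);
translate([2234, 393, 0]) cube([66, 66, 489]);
translate([2234, 1912, 0]) cube([66, 66, 489]);
translate([312, 393, 214]) cube([1922, 34, 179]);
translate([312, 1944, 214]) cube([1922, 34, 179]);
translate([246, 459, 214]) cube([34, 1453, 179]);
translate([2266, 459, 214]) cube([34, 1453, 179]);
translate([384, 393, 393]) cube([60, 1585, 22]);
translate([516, 393, 393]) cube([60, 1585, 22]);
translate([648, 393, 393]) cube([60, 1585, 22]);
translate([780, 393, 393]) cube([60, 1585, 22]);
translate([912, 393, 393]) cube([60, 1585, 22]);
translate([1044, 393, 393]) cube([60, 1585, 22]);
translate([1176, 393, 393]) cube([60, 1585, 22]);
translate([1308, 393, 393]) cube([60, 1585, 22]);
translate([1440, 393, 393]) cube([60, 1585, 22]);
translate([1572, 393, 393]) cube([60, 1585, 22]);
translate([1704, 393, 393]) cube([60, 1585, 22]);
translate([1836, 393, 393]) cube([60, 1585, 22]);
translate([1968, 393, 393]) cube([60, 1585, 22]);
translate([2100, 393, 393]) cube([60, 1585, 22]);


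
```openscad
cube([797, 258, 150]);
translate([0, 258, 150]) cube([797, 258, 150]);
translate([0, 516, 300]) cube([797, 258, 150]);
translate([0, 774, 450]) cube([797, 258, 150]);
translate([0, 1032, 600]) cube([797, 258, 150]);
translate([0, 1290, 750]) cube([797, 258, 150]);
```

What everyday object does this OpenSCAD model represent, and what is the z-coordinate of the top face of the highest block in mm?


A staircase. The total rise is 900 mm.

6 identical blocks, each offset up and back from the previous — a staircase. Each step is 150 mm tall and there are 6 of them, so the total rise is 6 × 150 = 900 mm.


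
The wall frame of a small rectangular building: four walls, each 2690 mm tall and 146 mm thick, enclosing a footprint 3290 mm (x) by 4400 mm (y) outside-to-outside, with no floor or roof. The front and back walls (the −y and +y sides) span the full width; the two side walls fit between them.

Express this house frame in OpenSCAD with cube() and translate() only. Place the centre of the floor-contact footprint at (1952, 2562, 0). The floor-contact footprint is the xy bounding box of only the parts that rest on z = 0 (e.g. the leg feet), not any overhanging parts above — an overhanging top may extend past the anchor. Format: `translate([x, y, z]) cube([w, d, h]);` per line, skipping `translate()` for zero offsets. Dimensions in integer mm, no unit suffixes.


translate([307, 362, 0]) cube([3290, 146, 2690]);
translate([307, 4616, 0]) cube([3290, 146, 2690]);
translate([307, 508, 0]) cube([146, 4108, 2690]);
translate([3451, 508, 0]) cube([146, 4108, 2690]);


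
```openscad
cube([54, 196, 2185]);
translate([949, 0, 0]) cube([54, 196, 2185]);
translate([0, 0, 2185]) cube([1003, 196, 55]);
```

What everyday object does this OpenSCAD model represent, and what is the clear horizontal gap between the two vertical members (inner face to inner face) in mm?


A door frame. The clear opening width is 895 mm.

Two 2185 mm tall posts with a header on top — a door frame. The left jamb is 54 mm wide at x = 0; the right jamb starts at x = 949. The clear opening is 949 − 54 = 895 mm.


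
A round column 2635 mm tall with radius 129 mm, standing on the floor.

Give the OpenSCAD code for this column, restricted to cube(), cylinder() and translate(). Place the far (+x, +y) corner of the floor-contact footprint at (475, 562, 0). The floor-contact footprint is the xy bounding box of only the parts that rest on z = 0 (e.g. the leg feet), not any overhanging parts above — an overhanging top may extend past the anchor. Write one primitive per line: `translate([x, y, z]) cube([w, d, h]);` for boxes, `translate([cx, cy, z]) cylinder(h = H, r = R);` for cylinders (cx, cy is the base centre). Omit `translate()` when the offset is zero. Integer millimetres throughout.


translate([346, 433, 0]) cylinder(h = 2635, r = 129);


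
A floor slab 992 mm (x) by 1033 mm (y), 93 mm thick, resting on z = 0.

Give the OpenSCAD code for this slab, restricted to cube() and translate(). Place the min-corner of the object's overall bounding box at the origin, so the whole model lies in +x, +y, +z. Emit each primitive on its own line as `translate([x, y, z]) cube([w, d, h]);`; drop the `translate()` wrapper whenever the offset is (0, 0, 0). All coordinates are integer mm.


cube([992, 1033, 93]);


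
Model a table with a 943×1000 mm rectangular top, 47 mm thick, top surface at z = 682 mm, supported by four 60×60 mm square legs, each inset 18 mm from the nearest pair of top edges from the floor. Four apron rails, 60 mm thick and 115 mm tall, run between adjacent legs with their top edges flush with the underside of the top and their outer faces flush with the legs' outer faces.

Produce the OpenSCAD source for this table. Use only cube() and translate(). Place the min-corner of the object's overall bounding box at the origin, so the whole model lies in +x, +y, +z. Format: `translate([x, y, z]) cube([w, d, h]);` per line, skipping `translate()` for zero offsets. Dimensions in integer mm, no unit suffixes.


// leg_h = 682 - 47 = 635
// apron z = 635 - 115 = 520
translate([0, 0, 635]) cube([943, 1000, 47]);
translate([18, 18, 0]) cube([60, 60, 635]);
translate([865, 18, 0]) cube([60, 60, 635]);
translate([18, 922, 0]) cube([60, 60, 635]);
translate([865, 922, 0]) cube([60, 60, 635]);
translate([78, 18, 520]) cube([787, 60, 115]);
translate([78, 922, 520]) cube([787, 60, 115]);
translate([18, 78, 520]) cube([60, 844, 115]);
translate([865, 78, 520]) cube([60, 844, 115]);


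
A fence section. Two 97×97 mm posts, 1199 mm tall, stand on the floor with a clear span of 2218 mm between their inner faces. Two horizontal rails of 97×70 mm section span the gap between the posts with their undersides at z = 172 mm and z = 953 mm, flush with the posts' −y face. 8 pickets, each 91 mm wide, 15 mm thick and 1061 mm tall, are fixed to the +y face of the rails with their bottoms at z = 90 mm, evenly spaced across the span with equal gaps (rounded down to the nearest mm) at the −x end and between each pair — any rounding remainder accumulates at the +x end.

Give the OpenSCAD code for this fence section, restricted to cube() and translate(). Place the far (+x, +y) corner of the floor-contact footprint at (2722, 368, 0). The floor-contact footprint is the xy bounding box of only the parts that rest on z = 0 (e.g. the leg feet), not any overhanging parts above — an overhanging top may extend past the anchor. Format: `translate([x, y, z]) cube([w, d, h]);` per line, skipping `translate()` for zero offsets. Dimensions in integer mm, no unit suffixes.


translate([310, 271, 0]) cube([97, 97, 1199]);
translate([2625, 271, 0]) cube([97, 97, 1199]);
translate([407, 271, 172]) cube([2218, 97, 70]);
translate([407, 271, 953]) cube([2218, 97, 70]);
translate([572, 368, 90]) cube([91, 15, 1061]);
translate([828, 368, 90]) cube([91, 15, 1061]);
translate([1084, 368, 90]) cube([91, 15, 1061]);
translate([1340, 368, 90]) cube([91, 15, 1061]);
translate([1596, 368, 90]) cube([91, 15, 1061]);
translate([1852, 368, 90]) cube([91, 15, 1061]);
translate([2108, 368, 90]) cube([91, 15, 1061]);
translate([2364, 368, 90]) cube([91, 15, 1061]);


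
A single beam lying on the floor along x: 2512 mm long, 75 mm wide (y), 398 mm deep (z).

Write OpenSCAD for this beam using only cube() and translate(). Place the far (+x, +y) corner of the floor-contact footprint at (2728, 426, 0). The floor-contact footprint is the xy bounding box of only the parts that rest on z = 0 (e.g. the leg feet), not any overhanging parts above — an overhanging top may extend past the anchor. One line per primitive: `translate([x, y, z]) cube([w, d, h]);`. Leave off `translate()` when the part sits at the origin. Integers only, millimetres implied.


translate([216, 351, 0]) cube([2512, 75, 398]);


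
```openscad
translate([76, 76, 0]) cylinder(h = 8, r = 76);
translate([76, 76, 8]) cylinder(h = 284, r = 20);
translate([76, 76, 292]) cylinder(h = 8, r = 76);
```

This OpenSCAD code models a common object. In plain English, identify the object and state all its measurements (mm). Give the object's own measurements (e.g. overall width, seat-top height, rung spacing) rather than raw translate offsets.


A spool: two coaxial disc flanges of radius 76 mm and thickness 8 mm, joined by a core cylinder of radius 20 mm and height 284 mm. The lower flange rests on z = 0 and the three cylinders share a vertical axis.


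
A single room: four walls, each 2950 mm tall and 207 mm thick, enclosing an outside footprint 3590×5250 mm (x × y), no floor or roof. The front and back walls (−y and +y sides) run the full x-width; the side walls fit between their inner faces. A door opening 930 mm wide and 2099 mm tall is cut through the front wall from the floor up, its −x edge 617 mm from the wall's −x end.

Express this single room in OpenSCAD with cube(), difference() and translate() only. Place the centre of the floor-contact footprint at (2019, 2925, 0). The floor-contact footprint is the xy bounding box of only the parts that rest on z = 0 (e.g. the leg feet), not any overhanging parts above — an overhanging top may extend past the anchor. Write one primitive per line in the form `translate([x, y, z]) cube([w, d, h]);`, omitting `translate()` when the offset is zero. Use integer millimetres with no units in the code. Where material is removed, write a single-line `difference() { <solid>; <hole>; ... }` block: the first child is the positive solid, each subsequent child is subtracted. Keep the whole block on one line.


difference() { translate([224, 300, 0]) cube([3590, 207, 2950]); translate([841, 300, 0]) cube([930, 207, 2099]); }
translate([224, 5343, 0]) cube([3590, 207, 2950]);
translate([224, 507, 0]) cube([207, 4836, 2950]);
translate([3607, 507, 0]) cube([207, 4836, 2950]);


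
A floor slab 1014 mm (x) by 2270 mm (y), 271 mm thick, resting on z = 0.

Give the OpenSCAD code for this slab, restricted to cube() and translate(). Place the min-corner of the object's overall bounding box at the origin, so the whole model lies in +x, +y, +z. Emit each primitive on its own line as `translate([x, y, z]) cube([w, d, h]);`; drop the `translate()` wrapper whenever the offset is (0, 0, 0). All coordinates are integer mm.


cube([1014, 2270, 271]);


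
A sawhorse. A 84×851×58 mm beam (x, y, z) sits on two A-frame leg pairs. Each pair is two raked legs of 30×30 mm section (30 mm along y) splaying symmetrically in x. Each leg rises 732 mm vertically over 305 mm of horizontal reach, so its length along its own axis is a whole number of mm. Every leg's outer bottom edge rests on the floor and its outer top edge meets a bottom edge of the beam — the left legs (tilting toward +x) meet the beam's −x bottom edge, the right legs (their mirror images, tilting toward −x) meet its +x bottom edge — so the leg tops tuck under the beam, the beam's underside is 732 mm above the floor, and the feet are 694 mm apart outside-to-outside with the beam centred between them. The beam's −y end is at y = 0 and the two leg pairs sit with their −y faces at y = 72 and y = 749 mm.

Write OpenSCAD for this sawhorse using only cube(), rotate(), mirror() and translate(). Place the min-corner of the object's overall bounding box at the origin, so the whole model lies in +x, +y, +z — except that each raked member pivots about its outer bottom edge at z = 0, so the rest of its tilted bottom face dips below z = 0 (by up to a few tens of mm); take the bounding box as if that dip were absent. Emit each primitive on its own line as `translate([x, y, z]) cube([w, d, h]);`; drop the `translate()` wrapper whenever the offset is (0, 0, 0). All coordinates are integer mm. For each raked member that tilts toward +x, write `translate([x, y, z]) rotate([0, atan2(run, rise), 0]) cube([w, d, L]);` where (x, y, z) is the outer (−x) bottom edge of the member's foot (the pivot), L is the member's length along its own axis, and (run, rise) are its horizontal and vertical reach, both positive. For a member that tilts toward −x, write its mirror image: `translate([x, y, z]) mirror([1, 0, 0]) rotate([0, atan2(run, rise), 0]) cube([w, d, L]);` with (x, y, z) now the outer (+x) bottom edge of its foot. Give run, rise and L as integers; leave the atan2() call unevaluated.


// leg length = √(305² + 732²) = 793
// right-leg outer foot x = 2·305 + 84 = 694
// beam min-corner = (305, 0, 732)
translate([305, 0, 732]) cube([84, 851, 58]);
translate([0, 72, 0]) rotate([0, atan2(305, 732), 0]) cube([30, 30, 793]);
translate([694, 72, 0]) mirror([1, 0, 0]) rotate([0, atan2(305, 732), 0]) cube([30, 30, 793]);
translate([0, 749, 0]) rotate([0, atan2(305, 732), 0]) cube([30, 30, 793]);
translate([694, 749, 0]) mirror([1, 0, 0]) rotate([0, atan2(305, 732), 0]) cube([30, 30, 793]);


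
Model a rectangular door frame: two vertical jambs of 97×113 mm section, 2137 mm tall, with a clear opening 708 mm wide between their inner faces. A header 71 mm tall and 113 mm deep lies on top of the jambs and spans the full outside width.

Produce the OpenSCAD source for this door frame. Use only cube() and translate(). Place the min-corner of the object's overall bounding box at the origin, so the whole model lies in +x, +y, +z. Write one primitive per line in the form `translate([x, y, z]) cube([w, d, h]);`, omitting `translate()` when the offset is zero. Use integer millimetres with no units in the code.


cube([97, 113, 2137]);
translate([805, 0, 0]) cube([97, 113, 2137]);
translate([0, 0, 2137]) cube([902, 113, 71]);


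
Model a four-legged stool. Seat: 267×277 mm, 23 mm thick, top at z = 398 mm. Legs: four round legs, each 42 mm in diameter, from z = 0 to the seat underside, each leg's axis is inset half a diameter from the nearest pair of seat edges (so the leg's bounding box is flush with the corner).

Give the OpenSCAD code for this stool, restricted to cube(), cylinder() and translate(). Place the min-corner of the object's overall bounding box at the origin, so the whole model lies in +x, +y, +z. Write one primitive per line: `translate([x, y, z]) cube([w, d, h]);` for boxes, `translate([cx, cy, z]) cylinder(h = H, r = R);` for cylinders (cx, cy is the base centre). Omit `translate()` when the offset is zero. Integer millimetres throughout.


translate([0, 0, 375]) cube([267, 277, 23]);
translate([21, 21, 0]) cylinder(h = 375, r = 21);
translate([246, 21, 0]) cylinder(h = 375, r = 21);
translate([21, 256, 0]) cylinder(h = 375, r = 21);
translate([246, 256, 0]) cylinder(h = 375, r = 21);


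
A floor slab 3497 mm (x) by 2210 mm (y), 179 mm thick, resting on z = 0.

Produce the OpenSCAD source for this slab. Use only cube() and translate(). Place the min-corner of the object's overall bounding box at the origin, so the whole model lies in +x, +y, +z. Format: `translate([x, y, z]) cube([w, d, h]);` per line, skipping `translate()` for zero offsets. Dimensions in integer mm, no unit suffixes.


cube([3497, 2210, 179]);


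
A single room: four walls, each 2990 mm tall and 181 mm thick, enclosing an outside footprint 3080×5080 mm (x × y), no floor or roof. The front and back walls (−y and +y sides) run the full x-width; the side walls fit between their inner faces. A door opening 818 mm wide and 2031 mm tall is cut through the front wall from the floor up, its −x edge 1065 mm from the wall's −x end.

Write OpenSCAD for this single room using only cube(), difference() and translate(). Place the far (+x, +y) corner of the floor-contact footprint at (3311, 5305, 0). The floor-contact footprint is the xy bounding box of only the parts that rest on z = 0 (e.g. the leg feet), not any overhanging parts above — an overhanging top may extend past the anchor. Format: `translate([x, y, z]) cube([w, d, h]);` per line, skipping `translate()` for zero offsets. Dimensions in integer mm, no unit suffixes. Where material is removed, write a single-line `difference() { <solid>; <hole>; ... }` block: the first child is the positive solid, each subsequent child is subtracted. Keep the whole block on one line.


difference() { translate([231, 225, 0]) cube([3080, 181, 2990]); translate([1296, 225, 0]) cube([818, 181, 2031]); }
translate([231, 5124, 0]) cube([3080, 181, 2990]);
translate([231, 406, 0]) cube([181, 4718, 2990]);
translate([3130, 406, 0]) cube([181, 4718, 2990]);


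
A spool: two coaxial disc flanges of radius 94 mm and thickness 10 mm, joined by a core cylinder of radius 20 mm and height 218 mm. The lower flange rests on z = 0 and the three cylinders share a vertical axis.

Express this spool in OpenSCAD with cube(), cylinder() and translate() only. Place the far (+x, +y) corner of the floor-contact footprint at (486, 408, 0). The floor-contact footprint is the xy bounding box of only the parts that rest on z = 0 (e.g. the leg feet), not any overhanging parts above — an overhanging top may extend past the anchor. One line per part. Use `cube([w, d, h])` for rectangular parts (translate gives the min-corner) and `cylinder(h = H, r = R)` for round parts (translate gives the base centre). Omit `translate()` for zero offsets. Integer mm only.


translate([392, 314, 0]) cylinder(h = 10, r = 94);
translate([392, 314, 10]) cylinder(h = 218, r = 20);
translate([392, 314, 228]) cylinder(h = 10, r = 94);


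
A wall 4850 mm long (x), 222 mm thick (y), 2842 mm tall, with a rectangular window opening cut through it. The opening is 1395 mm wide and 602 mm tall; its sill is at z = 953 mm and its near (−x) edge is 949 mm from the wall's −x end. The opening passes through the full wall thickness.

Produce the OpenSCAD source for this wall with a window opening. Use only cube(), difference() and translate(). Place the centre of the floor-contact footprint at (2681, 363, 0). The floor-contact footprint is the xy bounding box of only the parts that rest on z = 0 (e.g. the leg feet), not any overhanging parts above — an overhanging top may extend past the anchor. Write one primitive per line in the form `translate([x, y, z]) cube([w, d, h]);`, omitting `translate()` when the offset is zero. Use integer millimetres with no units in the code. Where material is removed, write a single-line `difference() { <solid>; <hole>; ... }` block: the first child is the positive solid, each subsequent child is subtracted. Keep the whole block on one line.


difference() { translate([256, 252, 0]) cube([4850, 222, 2842]); translate([1205, 252, 953]) cube([1395, 222, 602]); }


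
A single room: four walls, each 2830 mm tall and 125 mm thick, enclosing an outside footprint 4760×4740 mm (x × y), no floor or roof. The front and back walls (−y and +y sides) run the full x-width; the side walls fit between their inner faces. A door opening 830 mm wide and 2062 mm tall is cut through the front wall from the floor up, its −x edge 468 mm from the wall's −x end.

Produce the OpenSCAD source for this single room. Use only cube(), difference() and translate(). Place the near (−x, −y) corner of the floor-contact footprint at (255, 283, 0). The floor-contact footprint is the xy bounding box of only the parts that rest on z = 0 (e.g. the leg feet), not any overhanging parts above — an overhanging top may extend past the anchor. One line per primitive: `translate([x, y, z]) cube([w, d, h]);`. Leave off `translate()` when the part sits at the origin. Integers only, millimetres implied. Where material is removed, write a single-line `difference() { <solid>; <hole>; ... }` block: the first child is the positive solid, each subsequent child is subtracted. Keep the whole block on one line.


difference() { translate([255, 283, 0]) cube([4760, 125, 2830]); translate([723, 283, 0]) cube([830, 125, 2062]); }
translate([255, 4898, 0]) cube([4760, 125, 2830]);
translate([255, 408, 0]) cube([125, 4490, 2830]);
translate([4890, 408, 0]) cube([125, 4490, 2830]);


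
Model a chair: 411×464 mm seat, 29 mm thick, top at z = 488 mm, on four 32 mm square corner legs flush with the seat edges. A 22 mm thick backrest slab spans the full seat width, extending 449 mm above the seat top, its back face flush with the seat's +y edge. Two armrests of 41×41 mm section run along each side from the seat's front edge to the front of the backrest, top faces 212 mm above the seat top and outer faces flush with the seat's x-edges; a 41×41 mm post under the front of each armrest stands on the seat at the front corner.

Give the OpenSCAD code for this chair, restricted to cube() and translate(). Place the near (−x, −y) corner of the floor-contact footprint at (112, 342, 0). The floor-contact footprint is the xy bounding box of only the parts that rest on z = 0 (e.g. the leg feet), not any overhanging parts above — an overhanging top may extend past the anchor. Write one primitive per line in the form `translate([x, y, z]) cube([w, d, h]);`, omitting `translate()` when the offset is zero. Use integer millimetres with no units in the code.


translate([112, 342, 459]) cube([411, 464, 29]);
translate([112, 342, 0]) cube([32, 32, 459]);
translate([491, 342, 0]) cube([32, 32, 459]);
translate([112, 774, 0]) cube([32, 32, 459]);
translate([491, 774, 0]) cube([32, 32, 459]);
translate([112, 784, 488]) cube([411, 22, 449]);
translate([112, 342, 659]) cube([41, 442, 41]);
translate([482, 342, 659]) cube([41, 442, 41]);
translate([112, 342, 488]) cube([41, 41, 171]);
translate([482, 342, 488]) cube([41, 41, 171]);


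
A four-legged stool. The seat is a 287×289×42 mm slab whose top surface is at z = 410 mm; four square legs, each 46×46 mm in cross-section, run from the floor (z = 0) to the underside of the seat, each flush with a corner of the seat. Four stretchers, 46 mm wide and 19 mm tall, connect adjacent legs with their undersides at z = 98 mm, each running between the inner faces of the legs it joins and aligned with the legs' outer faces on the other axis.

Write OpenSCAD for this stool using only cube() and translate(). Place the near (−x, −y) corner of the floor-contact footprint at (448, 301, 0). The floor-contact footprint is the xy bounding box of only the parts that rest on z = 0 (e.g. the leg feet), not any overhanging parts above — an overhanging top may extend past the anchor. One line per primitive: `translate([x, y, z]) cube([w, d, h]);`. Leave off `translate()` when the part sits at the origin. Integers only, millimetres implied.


translate([448, 301, 368]) cube([287, 289, 42]);
translate([448, 301, 0]) cube([46, 46, 368]);
translate([689, 301, 0]) cube([46, 46, 368]);
translate([448, 544, 0]) cube([46, 46, 368]);
translate([689, 544, 0]) cube([46, 46, 368]);
translate([494, 301, 98]) cube([195, 46, 19]);
translate([494, 544, 98]) cube([195, 46, 19]);
translate([448, 347, 98]) cube([46, 197, 19]);
translate([689, 347, 98]) cube([46, 197, 19]);


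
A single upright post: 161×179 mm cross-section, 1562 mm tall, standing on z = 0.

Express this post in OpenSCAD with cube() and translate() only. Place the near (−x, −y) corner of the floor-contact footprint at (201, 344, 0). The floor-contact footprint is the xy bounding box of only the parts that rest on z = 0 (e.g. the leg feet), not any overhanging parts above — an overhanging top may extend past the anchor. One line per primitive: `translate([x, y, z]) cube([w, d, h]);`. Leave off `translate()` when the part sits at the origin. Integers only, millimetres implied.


translate([201, 344, 0]) cube([161, 179, 1562]);


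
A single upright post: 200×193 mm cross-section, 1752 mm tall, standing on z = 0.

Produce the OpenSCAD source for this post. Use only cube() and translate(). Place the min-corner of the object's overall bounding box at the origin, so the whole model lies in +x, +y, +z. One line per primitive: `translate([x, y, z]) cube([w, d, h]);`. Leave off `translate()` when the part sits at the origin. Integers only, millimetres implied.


cube([200, 193, 1752]);


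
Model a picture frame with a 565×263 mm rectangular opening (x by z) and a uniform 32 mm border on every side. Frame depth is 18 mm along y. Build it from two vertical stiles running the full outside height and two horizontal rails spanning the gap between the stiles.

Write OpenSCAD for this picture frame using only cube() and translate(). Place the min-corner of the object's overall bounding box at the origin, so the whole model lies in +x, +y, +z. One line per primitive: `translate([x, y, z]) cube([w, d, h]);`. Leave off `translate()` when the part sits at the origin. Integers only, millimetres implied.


cube([32, 18, 327]);
translate([597, 0, 0]) cube([32, 18, 327]);
translate([32, 0, 0]) cube([565, 18, 32]);
translate([32, 0, 295]) cube([565, 18, 32]);


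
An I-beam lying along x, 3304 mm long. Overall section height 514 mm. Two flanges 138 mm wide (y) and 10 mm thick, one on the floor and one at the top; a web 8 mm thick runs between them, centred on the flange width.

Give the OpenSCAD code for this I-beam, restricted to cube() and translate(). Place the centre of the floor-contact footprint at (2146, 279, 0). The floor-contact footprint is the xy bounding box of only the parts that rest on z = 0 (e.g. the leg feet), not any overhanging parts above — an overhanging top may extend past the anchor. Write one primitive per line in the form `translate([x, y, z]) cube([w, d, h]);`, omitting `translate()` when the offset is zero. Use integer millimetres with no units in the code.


translate([494, 210, 0]) cube([3304, 138, 10]);
translate([494, 275, 10]) cube([3304, 8, 494]);
translate([494, 210, 504]) cube([3304, 138, 10]);


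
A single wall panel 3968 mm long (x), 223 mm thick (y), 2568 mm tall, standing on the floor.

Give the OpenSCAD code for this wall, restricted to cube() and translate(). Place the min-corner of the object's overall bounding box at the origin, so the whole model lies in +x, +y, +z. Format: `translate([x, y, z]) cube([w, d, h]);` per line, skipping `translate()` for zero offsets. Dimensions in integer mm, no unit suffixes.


cube([3968, 223, 2568]);


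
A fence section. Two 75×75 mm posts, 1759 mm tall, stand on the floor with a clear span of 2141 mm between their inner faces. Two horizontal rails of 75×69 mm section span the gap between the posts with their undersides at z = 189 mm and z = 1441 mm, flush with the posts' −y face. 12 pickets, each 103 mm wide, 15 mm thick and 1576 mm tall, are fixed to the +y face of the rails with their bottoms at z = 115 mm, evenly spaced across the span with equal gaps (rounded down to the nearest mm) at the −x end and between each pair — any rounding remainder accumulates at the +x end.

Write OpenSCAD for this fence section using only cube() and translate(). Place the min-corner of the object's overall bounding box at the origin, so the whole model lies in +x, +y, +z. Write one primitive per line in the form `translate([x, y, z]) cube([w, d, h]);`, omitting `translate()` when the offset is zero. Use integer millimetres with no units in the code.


cube([75, 75, 1759]);
translate([2216, 0, 0]) cube([75, 75, 1759]);
translate([75, 0, 189]) cube([2141, 75, 69]);
translate([75, 0, 1441]) cube([2141, 75, 69]);
translate([144, 75, 115]) cube([103, 15, 1576]);
translate([316, 75, 115]) cube([103, 15, 1576]);
translate([488, 75, 115]) cube([103, 15, 1576]);
translate([660, 75, 115]) cube([103, 15, 1576]);
translate([832, 75, 115]) cube([103, 15, 1576]);
translate([1004, 75, 115]) cube([103, 15, 1576]);
translate([1176, 75, 115]) cube([103, 15, 1576]);
translate([1348, 75, 115]) cube([103, 15, 1576]);
translate([1520, 75, 115]) cube([103, 15, 1576]);
translate([1692, 75, 115]) cube([103, 15, 1576]);
translate([1864, 75, 115]) cube([103, 15, 1576]);
translate([2036, 75, 115]) cube([103, 15, 1576]);


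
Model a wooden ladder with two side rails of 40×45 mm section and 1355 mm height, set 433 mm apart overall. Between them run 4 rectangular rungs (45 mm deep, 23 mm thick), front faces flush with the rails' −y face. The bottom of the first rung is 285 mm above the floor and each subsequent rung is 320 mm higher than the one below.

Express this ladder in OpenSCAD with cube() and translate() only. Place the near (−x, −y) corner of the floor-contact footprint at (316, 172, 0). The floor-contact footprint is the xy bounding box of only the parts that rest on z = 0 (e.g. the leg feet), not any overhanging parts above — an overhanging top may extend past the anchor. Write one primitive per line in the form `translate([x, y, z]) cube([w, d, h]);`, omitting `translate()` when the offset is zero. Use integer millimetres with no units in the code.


translate([316, 172, 0]) cube([40, 45, 1355]);
translate([709, 172, 0]) cube([40, 45, 1355]);
translate([356, 172, 285]) cube([353, 45, 23]);
translate([356, 172, 605]) cube([353, 45, 23]);
translate([356, 172, 925]) cube([353, 45, 23]);
translate([356, 172, 1245]) cube([353, 45, 23]);


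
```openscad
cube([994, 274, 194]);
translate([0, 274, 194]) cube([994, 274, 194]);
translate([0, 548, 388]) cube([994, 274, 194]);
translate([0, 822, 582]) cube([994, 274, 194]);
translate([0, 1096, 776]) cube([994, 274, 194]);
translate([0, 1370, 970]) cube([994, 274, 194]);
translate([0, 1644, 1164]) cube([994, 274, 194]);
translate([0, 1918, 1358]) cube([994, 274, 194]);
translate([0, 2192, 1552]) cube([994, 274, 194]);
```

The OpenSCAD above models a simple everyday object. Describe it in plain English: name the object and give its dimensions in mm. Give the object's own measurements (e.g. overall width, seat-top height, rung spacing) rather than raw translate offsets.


A straight staircase of 9 solid steps. Each step is 994 mm wide (x), 274 mm deep (y, the going) and 194 mm tall (the rise). The first step rests on the floor; each subsequent step sits one going further in +y and one rise higher in +z, directly behind and above the previous step with no overlap.


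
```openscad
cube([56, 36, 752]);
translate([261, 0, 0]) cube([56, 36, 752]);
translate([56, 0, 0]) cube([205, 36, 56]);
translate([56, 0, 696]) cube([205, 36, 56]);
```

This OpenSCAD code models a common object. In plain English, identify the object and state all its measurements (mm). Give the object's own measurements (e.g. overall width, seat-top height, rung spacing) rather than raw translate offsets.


A rectangular picture frame lying in the x–z plane (depth along y). The opening is 205 mm wide (x) by 640 mm tall (z), surrounded by a border 56 mm wide on all four sides. The frame is 36 mm deep and is made of two full-height vertical stiles with two horizontal rails fitted between them.


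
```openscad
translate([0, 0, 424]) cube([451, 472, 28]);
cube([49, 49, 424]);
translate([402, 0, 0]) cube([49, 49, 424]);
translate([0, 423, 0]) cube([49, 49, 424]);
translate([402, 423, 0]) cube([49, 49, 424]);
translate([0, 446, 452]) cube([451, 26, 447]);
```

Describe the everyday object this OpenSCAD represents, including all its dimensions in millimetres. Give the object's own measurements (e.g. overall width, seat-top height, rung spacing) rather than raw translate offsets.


A chair. The seat is a 451×472×28 mm slab with its top at z = 452 mm, on four 49×49 mm corner legs (flush with the seat edges, standing on z = 0). A flat backrest 26 mm thick, 447 mm tall, spans the full seat width and rises from the seat top along its +y edge, rear face flush with the rear of the seat.
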